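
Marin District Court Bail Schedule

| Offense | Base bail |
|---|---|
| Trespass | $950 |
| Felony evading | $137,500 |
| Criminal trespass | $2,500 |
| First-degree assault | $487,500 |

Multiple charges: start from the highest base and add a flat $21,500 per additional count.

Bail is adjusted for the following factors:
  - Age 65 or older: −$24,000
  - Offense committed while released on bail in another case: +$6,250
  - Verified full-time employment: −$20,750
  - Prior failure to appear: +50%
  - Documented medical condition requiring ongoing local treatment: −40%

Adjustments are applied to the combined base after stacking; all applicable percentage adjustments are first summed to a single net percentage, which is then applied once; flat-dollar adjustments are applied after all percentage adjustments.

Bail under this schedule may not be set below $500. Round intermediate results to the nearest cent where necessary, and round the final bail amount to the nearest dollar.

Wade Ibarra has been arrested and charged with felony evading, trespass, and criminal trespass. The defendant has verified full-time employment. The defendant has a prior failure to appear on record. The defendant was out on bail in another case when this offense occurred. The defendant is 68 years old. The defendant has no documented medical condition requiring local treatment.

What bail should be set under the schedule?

Base amounts from the schedule: felony evading $137,500; trespass $950; criminal trespass $2,500.
Stacking rule: highest base plus $21,500 per additional charge. Highest is felony evading at $137,500; 2 additional charges → +$43,000. Combined base = $180,500.
Prior failure to appear (+50%): $180,500 × 1.5 = $270,750.
Age 65 or older (−$24,000 flat): $270,750 − $24,000 = $246,750.
Offense committed while released on bail in another case (+$6,250 flat): $246,750 + $6,250 = $253,000.
Verified full-time employment (−$20,750 flat): $253,000 − $20,750 = $232,250.
$232,250 is at or above the $500 minimum.

$232,250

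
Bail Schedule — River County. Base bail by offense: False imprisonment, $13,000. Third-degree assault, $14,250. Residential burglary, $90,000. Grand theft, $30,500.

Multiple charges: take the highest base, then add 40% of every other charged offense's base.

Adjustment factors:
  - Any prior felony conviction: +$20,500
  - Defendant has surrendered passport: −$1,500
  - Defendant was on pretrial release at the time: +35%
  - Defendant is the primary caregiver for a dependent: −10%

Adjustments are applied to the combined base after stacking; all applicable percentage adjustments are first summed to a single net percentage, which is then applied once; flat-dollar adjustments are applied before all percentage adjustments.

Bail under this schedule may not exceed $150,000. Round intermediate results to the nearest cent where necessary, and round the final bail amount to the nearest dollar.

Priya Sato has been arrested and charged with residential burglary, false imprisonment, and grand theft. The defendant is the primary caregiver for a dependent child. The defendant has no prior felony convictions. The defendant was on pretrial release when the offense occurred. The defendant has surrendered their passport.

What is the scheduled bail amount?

$132,375

Base amounts from the schedule: residential burglary $90,000; false imprisonment $13,000; grand theft $30,500.
Stacking rule: highest base plus 40% of each additional charge. Highest is residential burglary at $90,000. Additional: $13,000 × 40% = $5,200; $30,500 × 40% = $12,200. Combined base = $90,000 + $17,400 = $107,400.
Defendant has surrendered passport (−$1,500 flat): $107,400 − $1,500 = $105,900.
Net percentage adjustment: +35% −10% = +25%. $105,900 × 1.25 = $132,375.
$132,375 is within the $150,000 maximum.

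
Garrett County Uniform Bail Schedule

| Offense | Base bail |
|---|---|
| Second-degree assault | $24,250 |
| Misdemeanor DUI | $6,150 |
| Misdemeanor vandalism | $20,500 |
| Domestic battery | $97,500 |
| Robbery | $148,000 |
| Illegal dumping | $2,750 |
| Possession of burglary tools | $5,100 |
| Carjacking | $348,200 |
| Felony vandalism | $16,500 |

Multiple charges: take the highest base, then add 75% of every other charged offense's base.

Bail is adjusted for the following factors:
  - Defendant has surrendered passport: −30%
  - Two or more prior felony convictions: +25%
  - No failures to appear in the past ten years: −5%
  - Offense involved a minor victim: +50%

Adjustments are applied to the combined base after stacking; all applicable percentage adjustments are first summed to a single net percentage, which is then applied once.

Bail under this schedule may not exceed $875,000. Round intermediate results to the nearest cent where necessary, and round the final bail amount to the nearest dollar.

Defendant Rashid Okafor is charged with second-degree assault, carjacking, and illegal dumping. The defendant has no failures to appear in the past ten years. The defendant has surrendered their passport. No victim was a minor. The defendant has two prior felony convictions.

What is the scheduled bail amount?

Base amounts from the schedule: second-degree assault $24,250; carjacking $348,200; illegal dumping $2,750.
Stacking rule: highest base plus 75% of each additional charge. Highest is carjacking at $348,200. Additional: $24,250 × 75% = $18,187.50; $2,750 × 75% = $2,062.50. Combined base = $348,200 + $20,250 = $368,450.
Net percentage adjustment: −30% +25% −5% = −10%. $368,450 × 0.9 = $331,605.
$331,605 is within the $875,000 maximum.

$331,605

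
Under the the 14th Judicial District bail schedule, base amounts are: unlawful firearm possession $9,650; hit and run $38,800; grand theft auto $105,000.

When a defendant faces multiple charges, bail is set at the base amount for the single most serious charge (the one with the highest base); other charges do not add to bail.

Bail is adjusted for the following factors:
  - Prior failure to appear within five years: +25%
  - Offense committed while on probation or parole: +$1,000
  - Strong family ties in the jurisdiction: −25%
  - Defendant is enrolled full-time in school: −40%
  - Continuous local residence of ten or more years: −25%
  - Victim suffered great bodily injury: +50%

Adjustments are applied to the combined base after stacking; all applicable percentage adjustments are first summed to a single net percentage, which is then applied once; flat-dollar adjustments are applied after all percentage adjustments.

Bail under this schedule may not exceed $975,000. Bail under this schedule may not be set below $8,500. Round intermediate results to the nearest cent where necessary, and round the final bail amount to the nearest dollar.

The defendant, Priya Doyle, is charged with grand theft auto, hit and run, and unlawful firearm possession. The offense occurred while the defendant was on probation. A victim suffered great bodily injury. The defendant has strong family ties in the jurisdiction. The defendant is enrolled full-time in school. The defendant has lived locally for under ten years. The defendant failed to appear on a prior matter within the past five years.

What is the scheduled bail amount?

Base amounts from the schedule: grand theft auto $105,000; hit and run $38,800; unlawful firearm possession $9,650.
Stacking rule: use the highest base only. Highest is grand theft auto at $105,000. Combined base = $105,000.
Net percentage adjustment: +25% −25% −40% +50% = +10%. $105,000 × 1.1 = $115,500.
Offense committed while on probation or parole (+$1,000 flat): $115,500 + $1,000 = $116,500.
$116,500 is within the $975,000 maximum.
$116,500 is at or above the $8,500 minimum.

$116,500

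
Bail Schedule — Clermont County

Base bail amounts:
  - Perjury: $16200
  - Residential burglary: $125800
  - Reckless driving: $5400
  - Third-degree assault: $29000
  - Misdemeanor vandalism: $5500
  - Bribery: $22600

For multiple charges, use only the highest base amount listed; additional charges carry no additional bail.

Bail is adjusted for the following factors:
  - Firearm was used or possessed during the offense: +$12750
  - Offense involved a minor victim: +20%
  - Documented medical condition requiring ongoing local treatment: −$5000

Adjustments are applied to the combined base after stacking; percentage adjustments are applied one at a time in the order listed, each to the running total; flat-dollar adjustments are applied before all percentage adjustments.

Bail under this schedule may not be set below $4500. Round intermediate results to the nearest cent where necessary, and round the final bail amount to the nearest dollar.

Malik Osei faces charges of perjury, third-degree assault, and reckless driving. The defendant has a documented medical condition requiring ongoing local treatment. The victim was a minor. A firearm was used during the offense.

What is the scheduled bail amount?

Base amounts from the schedule: perjury $16200; third-degree assault $29000; reckless driving $5400.
Stacking rule: use the highest base only. Highest is third-degree assault at $29000. Combined base = $29000.
Firearm was used or possessed during the offense (+$12750 flat): $29000 + $12750 = $41750.
Documented medical condition requiring ongoing local treatment (−$5000 flat): $41750 − $5000 = $36750.
Offense involved a minor victim (+20%): $36750 × 1.2 = $44100.
$44100 is at or above the $4500 minimum.

$44100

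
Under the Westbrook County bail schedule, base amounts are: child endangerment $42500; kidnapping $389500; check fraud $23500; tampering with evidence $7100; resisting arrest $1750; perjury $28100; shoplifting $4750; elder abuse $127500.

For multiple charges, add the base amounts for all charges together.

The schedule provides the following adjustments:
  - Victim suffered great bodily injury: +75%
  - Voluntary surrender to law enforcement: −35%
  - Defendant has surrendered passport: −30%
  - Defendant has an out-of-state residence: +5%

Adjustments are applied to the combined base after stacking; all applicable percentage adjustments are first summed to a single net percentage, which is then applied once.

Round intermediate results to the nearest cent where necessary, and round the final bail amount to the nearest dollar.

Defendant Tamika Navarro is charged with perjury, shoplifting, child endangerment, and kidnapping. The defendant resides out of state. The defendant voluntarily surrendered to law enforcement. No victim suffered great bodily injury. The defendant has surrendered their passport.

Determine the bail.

Base amounts from the schedule: perjury $28100; shoplifting $4750; child endangerment $42500; kidnapping $389500.
Stacking rule: sum of all bases. $28100 + $4750 + $42500 + $389500 = $464850.
Net percentage adjustment: −35% −30% +5% = −60%. $464850 × 0.4 = $185940.

$185940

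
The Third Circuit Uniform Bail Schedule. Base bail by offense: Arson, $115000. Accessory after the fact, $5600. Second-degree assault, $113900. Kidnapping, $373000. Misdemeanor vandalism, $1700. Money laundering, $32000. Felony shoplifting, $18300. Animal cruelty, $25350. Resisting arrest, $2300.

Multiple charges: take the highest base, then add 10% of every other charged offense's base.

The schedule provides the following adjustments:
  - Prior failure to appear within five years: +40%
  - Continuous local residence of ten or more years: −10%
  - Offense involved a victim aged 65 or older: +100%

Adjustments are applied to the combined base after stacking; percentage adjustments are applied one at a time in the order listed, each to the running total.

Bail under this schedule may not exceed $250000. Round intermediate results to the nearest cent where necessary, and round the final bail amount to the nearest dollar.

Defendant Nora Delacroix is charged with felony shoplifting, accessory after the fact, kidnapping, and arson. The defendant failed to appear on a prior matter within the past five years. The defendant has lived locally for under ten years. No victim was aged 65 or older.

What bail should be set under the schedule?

Base amounts from the schedule: felony shoplifting $18300; accessory after the fact $5600; kidnapping $373000; arson $115000.
Stacking rule: highest base plus 10% of each additional charge. Highest is kidnapping at $373000. Additional: $18300 × 10% = $1830; $5600 × 10% = $560; $115000 × 10% = $11500. Combined base = $373000 + $13890 = $386890.
Prior failure to appear within five years (+40%): $386890 × 1.4 = $541646.
Result $541646 exceeds the maximum of $250000; bail is capped at $250000.

$250000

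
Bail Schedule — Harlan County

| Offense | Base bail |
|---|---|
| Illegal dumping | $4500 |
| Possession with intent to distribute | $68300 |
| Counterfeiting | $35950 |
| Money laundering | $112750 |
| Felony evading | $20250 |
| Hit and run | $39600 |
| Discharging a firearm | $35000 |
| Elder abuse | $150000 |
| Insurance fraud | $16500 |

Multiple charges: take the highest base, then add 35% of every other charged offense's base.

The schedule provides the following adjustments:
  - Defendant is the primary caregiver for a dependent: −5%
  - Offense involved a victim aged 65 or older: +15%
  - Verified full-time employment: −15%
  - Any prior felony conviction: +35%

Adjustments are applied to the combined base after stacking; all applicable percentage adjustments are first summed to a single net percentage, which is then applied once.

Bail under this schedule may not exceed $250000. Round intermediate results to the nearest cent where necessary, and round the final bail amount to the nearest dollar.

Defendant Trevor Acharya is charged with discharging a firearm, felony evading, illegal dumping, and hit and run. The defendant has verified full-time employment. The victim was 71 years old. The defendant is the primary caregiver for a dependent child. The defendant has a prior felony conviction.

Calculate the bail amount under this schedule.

Base amounts from the schedule: discharging a firearm $35000; felony evading $20250; illegal dumping $4500; hit and run $39600.
Stacking rule: highest base plus 35% of each additional charge. Highest is hit and run at $39600. Additional: $35000 × 35% = $12250; $20250 × 35% = $7087.50; $4500 × 35% = $1575. Combined base = $39600 + $20912.50 = $60512.50.
Net percentage adjustment: −5% +15% −15% +35% = +30%. $60512.50 × 1.3 = $78666.25.
$78666.25 is within the $250000 maximum.
Rounded to the nearest dollar: $78666.

$78666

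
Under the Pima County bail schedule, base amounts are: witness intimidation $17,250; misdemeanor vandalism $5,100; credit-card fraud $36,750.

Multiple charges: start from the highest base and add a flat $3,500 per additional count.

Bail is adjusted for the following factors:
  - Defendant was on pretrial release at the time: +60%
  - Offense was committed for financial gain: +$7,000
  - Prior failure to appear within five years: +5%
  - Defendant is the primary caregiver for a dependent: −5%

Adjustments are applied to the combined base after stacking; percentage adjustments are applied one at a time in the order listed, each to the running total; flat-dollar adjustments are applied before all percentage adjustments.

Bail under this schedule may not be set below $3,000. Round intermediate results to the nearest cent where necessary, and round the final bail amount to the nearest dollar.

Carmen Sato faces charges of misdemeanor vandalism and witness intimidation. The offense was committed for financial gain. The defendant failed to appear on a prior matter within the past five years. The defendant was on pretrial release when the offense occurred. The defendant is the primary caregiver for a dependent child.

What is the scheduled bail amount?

$44,289

Base amounts from the schedule: misdemeanor vandalism $5,100; witness intimidation $17,250.
Stacking rule: highest base plus $3,500 per additional charge. Highest is witness intimidation at $17,250; 1 additional charge → +$3,500. Combined base = $20,750.
Offense was committed for financial gain (+$7,000 flat): $20,750 + $7,000 = $27,750.
Defendant was on pretrial release at the time (+60%): $27,750 × 1.6 = $44,400.
Prior failure to appear within five years (+5%): $44,400 × 1.05 = $46,620.
Defendant is the primary caregiver for a dependent (−5%): $46,620 × 0.95 = $44,289.
$44,289 is at or above the $3,000 minimum.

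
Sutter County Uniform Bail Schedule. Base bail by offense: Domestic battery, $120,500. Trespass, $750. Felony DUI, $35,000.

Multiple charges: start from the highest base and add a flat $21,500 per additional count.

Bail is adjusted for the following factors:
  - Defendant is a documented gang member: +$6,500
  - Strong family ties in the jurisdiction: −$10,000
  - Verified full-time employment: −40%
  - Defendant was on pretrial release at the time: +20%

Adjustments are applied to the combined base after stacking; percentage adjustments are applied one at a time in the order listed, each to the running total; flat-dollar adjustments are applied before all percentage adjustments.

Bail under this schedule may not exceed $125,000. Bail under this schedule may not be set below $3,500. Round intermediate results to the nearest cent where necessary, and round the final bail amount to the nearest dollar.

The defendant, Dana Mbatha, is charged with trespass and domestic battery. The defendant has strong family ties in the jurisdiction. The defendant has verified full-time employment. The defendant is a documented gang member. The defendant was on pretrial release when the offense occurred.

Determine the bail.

Base amounts from the schedule: trespass $750; domestic battery $120,500.
Stacking rule: highest base plus $21,500 per additional charge. Highest is domestic battery at $120,500; 1 additional charge → +$21,500. Combined base = $142,000.
Defendant is a documented gang member (+$6,500 flat): $142,000 + $6,500 = $148,500.
Strong family ties in the jurisdiction (−$10,000 flat): $148,500 − $10,000 = $138,500.
Verified full-time employment (−40%): $138,500 × 0.6 = $83,100.
Defendant was on pretrial release at the time (+20%): $83,100 × 1.2 = $99,720.
$99,720 is within the $125,000 maximum.
$99,720 is at or above the $3,500 minimum.

$99,720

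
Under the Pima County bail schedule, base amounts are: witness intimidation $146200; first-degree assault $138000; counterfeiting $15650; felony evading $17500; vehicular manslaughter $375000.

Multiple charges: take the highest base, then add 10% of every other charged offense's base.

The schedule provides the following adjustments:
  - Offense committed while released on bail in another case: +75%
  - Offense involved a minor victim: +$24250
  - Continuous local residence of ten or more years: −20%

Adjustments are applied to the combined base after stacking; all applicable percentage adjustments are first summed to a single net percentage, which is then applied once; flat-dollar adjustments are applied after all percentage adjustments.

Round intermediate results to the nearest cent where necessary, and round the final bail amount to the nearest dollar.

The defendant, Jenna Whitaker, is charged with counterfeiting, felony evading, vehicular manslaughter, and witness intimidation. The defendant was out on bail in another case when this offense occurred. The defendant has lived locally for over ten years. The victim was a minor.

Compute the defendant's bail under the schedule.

$633299

Base amounts from the schedule: counterfeiting $15650; felony evading $17500; vehicular manslaughter $375000; witness intimidation $146200.
Stacking rule: highest base plus 10% of each additional charge. Highest is vehicular manslaughter at $375000. Additional: $15650 × 10% = $1565; $17500 × 10% = $1750; $146200 × 10% = $14620. Combined base = $375000 + $17935 = $392935.
Net percentage adjustment: +75% −20% = +55%. $392935 × 1.55 = $609049.25.
Offense involved a minor victim (+$24250 flat): $609049.25 + $24250 = $633299.25.
Rounded to the nearest dollar: $633299.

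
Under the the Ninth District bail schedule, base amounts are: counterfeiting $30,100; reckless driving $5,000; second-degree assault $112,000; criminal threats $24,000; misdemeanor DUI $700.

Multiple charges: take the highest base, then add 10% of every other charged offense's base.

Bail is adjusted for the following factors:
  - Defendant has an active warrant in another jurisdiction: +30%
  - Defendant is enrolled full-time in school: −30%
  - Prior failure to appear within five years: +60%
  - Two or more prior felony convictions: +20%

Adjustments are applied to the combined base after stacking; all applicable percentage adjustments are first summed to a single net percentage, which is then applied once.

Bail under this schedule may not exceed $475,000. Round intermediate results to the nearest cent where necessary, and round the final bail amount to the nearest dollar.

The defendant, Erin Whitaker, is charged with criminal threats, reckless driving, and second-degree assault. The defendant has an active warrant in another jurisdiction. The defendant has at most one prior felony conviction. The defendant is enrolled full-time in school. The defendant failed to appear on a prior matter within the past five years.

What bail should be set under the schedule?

Base amounts from the schedule: criminal threats $24,000; reckless driving $5,000; second-degree assault $112,000.
Stacking rule: highest base plus 10% of each additional charge. Highest is second-degree assault at $112,000. Additional: $24,000 × 10% = $2,400; $5,000 × 10% = $500. Combined base = $112,000 + $2,900 = $114,900.
Net percentage adjustment: +30% −30% +60% = +60%. $114,900 × 1.6 = $183,840.
$183,840 is within the $475,000 maximum.

$183,840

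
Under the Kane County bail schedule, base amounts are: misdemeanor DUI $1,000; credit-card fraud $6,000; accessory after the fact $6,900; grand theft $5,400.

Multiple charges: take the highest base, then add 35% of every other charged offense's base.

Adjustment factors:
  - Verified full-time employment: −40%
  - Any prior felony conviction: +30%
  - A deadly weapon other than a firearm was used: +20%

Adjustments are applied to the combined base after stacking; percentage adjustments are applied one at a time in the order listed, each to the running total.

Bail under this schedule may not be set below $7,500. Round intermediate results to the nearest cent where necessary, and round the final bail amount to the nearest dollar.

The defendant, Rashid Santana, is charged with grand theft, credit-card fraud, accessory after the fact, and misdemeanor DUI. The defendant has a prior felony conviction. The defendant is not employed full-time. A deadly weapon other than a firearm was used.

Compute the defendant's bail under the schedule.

$17,534

Base amounts from the schedule: grand theft $5,400; credit-card fraud $6,000; accessory after the fact $6,900; misdemeanor DUI $1,000.
Stacking rule: highest base plus 35% of each additional charge. Highest is accessory after the fact at $6,900. Additional: $5,400 × 35% = $1,890; $6,000 × 35% = $2,100; $1,000 × 35% = $350. Combined base = $6,900 + $4,340 = $11,240.
Any prior felony conviction (+30%): $11,240 × 1.3 = $14,612.
A deadly weapon other than a firearm was used (+20%): $14,612 × 1.2 = $17,534.40.
$17,534.40 is at or above the $7,500 minimum.
Rounded to the nearest dollar: $17,534.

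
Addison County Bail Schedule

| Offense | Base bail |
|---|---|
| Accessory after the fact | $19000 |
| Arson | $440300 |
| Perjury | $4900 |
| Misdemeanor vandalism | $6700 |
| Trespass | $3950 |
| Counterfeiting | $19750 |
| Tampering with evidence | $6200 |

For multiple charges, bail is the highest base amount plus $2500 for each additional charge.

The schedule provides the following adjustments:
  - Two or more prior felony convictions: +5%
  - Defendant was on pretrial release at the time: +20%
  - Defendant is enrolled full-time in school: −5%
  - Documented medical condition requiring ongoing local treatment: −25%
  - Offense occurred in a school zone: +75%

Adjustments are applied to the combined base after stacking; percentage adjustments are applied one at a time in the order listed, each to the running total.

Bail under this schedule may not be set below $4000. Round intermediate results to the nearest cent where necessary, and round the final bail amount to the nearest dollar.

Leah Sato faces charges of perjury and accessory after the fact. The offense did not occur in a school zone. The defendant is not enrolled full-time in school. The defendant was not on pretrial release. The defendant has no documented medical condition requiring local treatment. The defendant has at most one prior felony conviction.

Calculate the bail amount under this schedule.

Base amounts from the schedule: perjury $4900; accessory after the fact $19000.
Stacking rule: highest base plus $2500 per additional charge. Highest is accessory after the fact at $19000; 1 additional charge → +$2500. Combined base = $21500.
No adjustment factors apply to this defendant.
$21500 is at or above the $4000 minimum.

$21500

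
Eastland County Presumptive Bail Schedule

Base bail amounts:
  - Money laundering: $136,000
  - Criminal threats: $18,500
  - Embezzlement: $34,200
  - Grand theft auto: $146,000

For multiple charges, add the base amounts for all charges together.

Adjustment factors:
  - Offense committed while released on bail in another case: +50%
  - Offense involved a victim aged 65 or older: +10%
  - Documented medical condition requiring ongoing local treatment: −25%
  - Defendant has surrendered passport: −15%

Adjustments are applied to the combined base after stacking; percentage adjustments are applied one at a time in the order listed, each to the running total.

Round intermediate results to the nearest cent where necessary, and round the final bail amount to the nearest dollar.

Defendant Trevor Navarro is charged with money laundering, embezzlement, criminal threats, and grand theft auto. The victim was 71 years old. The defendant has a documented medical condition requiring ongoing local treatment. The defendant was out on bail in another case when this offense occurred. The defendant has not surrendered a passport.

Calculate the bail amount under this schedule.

Base amounts from the schedule: money laundering $136,000; embezzlement $34,200; criminal threats $18,500; grand theft auto $146,000.
Stacking rule: sum of all bases. $136,000 + $34,200 + $18,500 + $146,000 = $334,700.
Offense committed while released on bail in another case (+50%): $334,700 × 1.5 = $502,050.
Offense involved a victim aged 65 or older (+10%): $502,050 × 1.1 = $552,255.
Documented medical condition requiring ongoing local treatment (−25%): $552,255 × 0.75 = $414,191.25.
Rounded to the nearest dollar: $414,191.

$414,191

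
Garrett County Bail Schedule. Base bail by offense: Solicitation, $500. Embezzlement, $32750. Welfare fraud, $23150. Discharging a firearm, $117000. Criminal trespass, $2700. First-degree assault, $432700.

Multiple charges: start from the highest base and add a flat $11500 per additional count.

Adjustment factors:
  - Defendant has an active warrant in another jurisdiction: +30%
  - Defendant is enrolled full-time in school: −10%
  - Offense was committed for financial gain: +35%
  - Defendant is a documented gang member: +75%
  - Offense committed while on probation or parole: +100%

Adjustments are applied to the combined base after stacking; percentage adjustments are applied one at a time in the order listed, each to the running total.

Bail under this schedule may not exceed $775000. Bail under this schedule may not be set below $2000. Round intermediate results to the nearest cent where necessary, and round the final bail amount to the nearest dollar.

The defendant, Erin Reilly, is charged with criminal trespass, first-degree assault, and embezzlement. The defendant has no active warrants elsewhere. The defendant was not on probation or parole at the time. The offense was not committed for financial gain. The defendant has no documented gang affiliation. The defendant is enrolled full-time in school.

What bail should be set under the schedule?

$410130

Base amounts from the schedule: criminal trespass $2700; first-degree assault $432700; embezzlement $32750.
Stacking rule: highest base plus $11500 per additional charge. Highest is first-degree assault at $432700; 2 additional charges → +$23000. Combined base = $455700.
Defendant is enrolled full-time in school (−10%): $455700 × 0.9 = $410130.
$410130 is within the $775000 maximum.
$410130 is at or above the $2000 minimum.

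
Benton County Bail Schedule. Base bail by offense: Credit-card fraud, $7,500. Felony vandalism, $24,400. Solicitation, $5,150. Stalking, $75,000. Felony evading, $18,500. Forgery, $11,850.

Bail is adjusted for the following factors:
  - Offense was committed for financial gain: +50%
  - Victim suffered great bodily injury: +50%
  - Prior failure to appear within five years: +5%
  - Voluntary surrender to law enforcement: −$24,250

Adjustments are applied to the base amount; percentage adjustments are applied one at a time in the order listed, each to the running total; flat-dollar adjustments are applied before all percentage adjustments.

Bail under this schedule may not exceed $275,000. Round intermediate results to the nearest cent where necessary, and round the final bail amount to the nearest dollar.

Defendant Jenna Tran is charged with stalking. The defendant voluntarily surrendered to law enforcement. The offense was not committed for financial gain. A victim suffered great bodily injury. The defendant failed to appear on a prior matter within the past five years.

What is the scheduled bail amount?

Base amounts from the schedule: stalking $75,000.
Single charge. Combined base = $75,000.
Voluntary surrender to law enforcement (−$24,250 flat): $75,000 − $24,250 = $50,750.
Victim suffered great bodily injury (+50%): $50,750 × 1.5 = $76,125.
Prior failure to appear within five years (+5%): $76,125 × 1.05 = $79,931.25.
$79,931.25 is within the $275,000 maximum.
Rounded to the nearest dollar: $79,931.

$79,931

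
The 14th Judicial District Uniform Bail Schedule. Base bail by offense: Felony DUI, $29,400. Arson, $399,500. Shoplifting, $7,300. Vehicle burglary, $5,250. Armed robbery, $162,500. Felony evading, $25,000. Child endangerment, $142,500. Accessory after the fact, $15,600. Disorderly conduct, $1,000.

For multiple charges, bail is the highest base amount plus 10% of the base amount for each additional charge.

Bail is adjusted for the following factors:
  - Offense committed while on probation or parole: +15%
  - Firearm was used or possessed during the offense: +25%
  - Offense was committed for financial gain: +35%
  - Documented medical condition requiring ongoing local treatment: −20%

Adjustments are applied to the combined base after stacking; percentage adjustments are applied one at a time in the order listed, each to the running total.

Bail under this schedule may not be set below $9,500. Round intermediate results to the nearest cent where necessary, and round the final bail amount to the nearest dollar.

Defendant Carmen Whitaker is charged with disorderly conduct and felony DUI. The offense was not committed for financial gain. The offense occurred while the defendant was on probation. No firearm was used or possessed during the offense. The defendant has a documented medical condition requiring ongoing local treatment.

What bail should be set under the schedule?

$27,140

Base amounts from the schedule: disorderly conduct $1,000; felony DUI $29,400.
Stacking rule: highest base plus 10% of each additional charge. Highest is felony DUI at $29,400. Additional: $1,000 × 10% = $100. Combined base = $29,400 + $100 = $29,500.
Offense committed while on probation or parole (+15%): $29,500 × 1.15 = $33,925.
Documented medical condition requiring ongoing local treatment (−20%): $33,925 × 0.8 = $27,140.
$27,140 is at or above the $9,500 minimum.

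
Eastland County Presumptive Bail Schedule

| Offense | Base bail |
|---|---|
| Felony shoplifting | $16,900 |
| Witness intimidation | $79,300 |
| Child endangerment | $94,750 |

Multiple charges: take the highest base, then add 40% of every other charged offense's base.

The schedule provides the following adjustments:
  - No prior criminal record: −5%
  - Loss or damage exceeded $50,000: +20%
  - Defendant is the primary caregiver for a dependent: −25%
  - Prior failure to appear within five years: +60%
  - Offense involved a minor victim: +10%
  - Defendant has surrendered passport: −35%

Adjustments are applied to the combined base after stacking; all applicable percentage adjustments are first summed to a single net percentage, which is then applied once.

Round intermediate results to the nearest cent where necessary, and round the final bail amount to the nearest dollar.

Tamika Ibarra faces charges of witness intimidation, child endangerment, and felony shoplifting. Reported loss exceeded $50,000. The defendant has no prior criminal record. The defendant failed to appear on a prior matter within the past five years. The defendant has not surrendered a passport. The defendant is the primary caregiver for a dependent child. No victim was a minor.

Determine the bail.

$199,845

Base amounts from the schedule: witness intimidation $79,300; child endangerment $94,750; felony shoplifting $16,900.
Stacking rule: highest base plus 40% of each additional charge. Highest is child endangerment at $94,750. Additional: $79,300 × 40% = $31,720; $16,900 × 40% = $6,760. Combined base = $94,750 + $38,480 = $133,230.
Net percentage adjustment: −5% +20% −25% +60% = +50%. $133,230 × 1.5 = $199,845.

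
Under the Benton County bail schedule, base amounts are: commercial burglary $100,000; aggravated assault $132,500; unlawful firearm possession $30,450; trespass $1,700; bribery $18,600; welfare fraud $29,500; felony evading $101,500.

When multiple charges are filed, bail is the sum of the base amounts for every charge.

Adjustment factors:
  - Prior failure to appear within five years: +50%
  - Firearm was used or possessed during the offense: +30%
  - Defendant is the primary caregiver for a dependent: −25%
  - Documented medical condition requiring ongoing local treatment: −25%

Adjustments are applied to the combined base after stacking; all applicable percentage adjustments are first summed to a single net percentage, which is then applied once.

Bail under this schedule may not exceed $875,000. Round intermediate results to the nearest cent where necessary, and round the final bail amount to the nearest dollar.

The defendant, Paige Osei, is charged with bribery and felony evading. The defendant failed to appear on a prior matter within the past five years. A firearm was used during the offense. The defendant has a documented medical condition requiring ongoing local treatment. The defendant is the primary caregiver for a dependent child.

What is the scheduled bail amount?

Base amounts from the schedule: bribery $18,600; felony evading $101,500.
Stacking rule: sum of all bases. $18,600 + $101,500 = $120,100.
Net percentage adjustment: +50% +30% −25% −25% = +30%. $120,100 × 1.3 = $156,130.
$156,130 is within the $875,000 maximum.

$156,130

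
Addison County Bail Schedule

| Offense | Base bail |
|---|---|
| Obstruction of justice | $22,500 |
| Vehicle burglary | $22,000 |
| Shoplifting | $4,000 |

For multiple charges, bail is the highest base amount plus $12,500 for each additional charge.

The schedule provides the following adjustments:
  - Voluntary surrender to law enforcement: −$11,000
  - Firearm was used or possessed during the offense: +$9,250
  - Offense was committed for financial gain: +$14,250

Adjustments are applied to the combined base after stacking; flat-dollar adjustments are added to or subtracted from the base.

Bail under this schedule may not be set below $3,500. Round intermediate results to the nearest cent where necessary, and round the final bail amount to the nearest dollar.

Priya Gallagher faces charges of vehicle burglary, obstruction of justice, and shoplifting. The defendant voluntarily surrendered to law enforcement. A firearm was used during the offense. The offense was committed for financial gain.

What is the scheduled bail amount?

$60,000

Base amounts from the schedule: vehicle burglary $22,000; obstruction of justice $22,500; shoplifting $4,000.
Stacking rule: highest base plus $12,500 per additional charge. Highest is obstruction of justice at $22,500; 2 additional charges → +$25,000. Combined base = $47,500.
Voluntary surrender to law enforcement (−$11,000 flat): $47,500 − $11,000 = $36,500.
Firearm was used or possessed during the offense (+$9,250 flat): $36,500 + $9,250 = $45,750.
Offense was committed for financial gain (+$14,250 flat): $45,750 + $14,250 = $60,000.
$60,000 is at or above the $3,500 minimum.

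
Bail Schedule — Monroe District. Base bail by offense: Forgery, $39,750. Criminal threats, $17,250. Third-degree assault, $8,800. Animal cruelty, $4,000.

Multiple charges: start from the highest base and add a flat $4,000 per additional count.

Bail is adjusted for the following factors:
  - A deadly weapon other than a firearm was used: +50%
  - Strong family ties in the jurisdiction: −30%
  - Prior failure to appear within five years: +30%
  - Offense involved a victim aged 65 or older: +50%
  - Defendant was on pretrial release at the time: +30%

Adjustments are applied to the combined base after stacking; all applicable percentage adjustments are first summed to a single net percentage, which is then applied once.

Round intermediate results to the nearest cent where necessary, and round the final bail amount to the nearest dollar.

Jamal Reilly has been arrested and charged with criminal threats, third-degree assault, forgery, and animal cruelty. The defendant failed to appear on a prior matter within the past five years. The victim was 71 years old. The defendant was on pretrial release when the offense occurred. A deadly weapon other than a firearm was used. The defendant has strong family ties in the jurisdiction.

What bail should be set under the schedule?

Base amounts from the schedule: criminal threats $17,250; third-degree assault $8,800; forgery $39,750; animal cruelty $4,000.
Stacking rule: highest base plus $4,000 per additional charge. Highest is forgery at $39,750; 3 additional charges → +$12,000. Combined base = $51,750.
Net percentage adjustment: +50% −30% +30% +50% +30% = +130%. $51,750 × 2.3 = $119,025.

$119,025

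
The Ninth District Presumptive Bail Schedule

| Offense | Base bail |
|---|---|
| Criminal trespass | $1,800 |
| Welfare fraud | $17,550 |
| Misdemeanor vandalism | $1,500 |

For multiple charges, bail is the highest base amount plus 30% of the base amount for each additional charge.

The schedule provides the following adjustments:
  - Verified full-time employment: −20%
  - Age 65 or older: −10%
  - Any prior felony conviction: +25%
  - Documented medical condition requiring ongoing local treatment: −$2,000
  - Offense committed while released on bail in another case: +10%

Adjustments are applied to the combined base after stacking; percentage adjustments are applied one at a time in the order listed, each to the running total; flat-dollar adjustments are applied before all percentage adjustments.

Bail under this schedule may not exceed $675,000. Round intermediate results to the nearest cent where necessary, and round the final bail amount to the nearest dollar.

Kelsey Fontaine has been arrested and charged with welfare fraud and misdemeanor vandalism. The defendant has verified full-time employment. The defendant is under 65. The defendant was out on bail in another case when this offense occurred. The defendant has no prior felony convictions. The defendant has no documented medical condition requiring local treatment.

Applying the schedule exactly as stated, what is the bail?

Base amounts from the schedule: welfare fraud $17,550; misdemeanor vandalism $1,500.
Stacking rule: highest base plus 30% of each additional charge. Highest is welfare fraud at $17,550. Additional: $1,500 × 30% = $450. Combined base = $17,550 + $450 = $18,000.
Verified full-time employment (−20%): $18,000 × 0.8 = $14,400.
Offense committed while released on bail in another case (+10%): $14,400 × 1.1 = $15,840.
$15,840 is within the $675,000 maximum.

$15,840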